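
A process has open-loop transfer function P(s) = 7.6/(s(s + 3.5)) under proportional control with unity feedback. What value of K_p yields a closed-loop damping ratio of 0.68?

Closed-loop characteristic equation: s² + 3.5s + K_p·7.6 = 0.
So ω_n = √(7.6K_p) and 2ζω_n = 3.5, giving ζ = 3.5/(2√(7.6K_p)).
Setting ζ = 0.68: √(7.6K_p) = 3.5/(2·0.68) = 2.574, so K_p = 6.623/7.6 = 0.871.

K_p = 0.871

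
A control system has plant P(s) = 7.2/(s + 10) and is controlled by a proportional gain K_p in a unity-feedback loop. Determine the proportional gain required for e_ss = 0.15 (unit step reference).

For a type-0 loop with proportional control, e_ss = 1/(1 + K_p·P(0)).
P(0) = 0.72. Require 1/(1 + K_p·0.72) = 0.15, so 1 + 0.72·K_p = 6.667.
K_p = (6.667 − 1)/0.72 = 7.87.

K_p = 7.87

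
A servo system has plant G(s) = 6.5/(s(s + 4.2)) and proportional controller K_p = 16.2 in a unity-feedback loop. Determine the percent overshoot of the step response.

51.8%

Closed-loop characteristic equation: s² + 4.2s + 105.3 = 0, so ω_n = 10.26 rad/s and ζ = 4.2/(2·10.26) = 0.2046.
%OS = 100·exp(−πζ/√(1−ζ²)) = 100·exp(−π·0.2046/√0.9581) = 51.8%.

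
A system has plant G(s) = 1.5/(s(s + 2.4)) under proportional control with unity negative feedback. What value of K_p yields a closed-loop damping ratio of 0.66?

K_p = 2.2

Closed-loop characteristic equation: s² + 2.4s + K_p·1.5 = 0.
So ω_n = √(1.5K_p) and 2ζω_n = 2.4, giving ζ = 2.4/(2√(1.5K_p)).
Setting ζ = 0.66: √(1.5K_p) = 2.4/(2·0.66) = 1.818, so K_p = 3.306/1.5 = 2.2.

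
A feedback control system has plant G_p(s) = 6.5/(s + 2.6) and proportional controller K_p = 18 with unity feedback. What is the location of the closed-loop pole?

s = -119.6

Closed-loop transfer function: T(s) = K_p·G_p(s)/(1 + K_p·G_p(s)) = 117/(s + 2.6 + 117) = 117/(s + 119.6).
The closed-loop pole is at s = −119.6.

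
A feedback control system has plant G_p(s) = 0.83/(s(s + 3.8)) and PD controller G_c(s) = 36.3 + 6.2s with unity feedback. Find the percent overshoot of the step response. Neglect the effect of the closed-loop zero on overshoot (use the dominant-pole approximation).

Forward path: (36.3 + 6.2s)·0.83/(s(s+3.8)). The closed-loop characteristic equation is s² + (3.8 + 0.83·6.2)s + 0.83·36.3 = 0.
That is s² + 8.946s + 30.13 = 0, so ω_n = 5.489 rad/s and ζ = 8.946/(2·5.489) = 0.8149.
%OS = 100·exp(−πζ/√(1−ζ²)) = 1.21%.

1.21%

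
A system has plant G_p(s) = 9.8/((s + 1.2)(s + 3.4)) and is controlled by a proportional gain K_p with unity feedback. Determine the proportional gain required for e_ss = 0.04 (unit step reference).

K_p = 9.99

Steady-state error for a unit step on this type-0 loop is 1/(1 + K_p·G_p(0)).
G_p(0) = 2.402. Require 1/(1 + K_p·2.402) = 0.04, so 1 + 2.402·K_p = 25.
K_p = (25 − 1)/2.402 = 9.99.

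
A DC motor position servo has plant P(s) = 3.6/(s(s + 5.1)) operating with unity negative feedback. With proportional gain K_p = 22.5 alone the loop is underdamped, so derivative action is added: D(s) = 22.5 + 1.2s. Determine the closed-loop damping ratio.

Forward path: (22.5 + 1.2s)·3.6/(s(s+5.1)). The closed-loop characteristic equation is s² + (5.1 + 3.6·1.2)s + 3.6·22.5 = 0.
That is s² + 9.42s + 81 = 0, so ω_n = 9 rad/s and ζ = 9.42/(2·9) = 0.5233.

ζ = 0.523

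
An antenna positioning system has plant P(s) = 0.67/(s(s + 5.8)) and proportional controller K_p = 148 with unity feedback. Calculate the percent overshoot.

Closed-loop characteristic equation: s² + 5.8s + 99.16 = 0, so ω_n = 9.958 rad/s and ζ = 5.8/(2·9.958) = 0.2912.
%OS = 100·exp(−πζ/√(1−ζ²)) = 100·exp(−π·0.2912/√0.9152) = 38.4%.

38.4%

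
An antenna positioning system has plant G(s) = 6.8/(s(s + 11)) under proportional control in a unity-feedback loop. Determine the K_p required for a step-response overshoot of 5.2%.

K_p = 9.47

From %OS = 100·exp(−πζ/√(1−ζ²)) = 5.2%, ζ = −ln(0.052)/√(π²+ln²(0.052)) = 0.6853.
Characteristic equation s² + 11s + 6.8K_p = 0 gives ζ = 11/(2√(6.8K_p)).
Setting ζ = 0.6853: √(6.8K_p) = 11/(2·0.6853) = 8.025, so K_p = 64.41/6.8 = 9.47.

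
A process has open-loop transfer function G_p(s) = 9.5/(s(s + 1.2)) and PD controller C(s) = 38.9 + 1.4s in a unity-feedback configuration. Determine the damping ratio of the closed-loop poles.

Forward path: (38.9 + 1.4s)·9.5/(s(s+1.2)). The closed-loop characteristic equation is s² + (1.2 + 9.5·1.4)s + 9.5·38.9 = 0.
That is s² + 14.5s + 369.6 = 0, so ω_n = 19.22 rad/s and ζ = 14.5/(2·19.22) = 0.3771.

ζ = 0.377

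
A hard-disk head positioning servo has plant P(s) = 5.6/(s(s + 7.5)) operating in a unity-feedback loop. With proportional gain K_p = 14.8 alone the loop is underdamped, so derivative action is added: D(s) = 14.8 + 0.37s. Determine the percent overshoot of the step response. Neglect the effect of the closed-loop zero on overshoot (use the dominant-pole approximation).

Forward path: (14.8 + 0.37s)·5.6/(s(s+7.5)). The closed-loop characteristic equation is s² + (7.5 + 5.6·0.37)s + 5.6·14.8 = 0.
That is s² + 9.572s + 82.88 = 0, so ω_n = 9.104 rad/s and ζ = 9.572/(2·9.104) = 0.5257.
%OS = 100·exp(−πζ/√(1−ζ²)) = 14.3%.

14.3%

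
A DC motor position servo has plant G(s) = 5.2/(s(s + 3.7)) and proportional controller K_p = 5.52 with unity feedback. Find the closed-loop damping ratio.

ζ = 0.345

The closed-loop denominator is s(s+3.7) + 5.52·5.2 = s² + 3.7s + 28.7.
So ω_n² = 28.7 ⇒ ω_n = 5.358 rad/s, and ζ = 3.7/(2ω_n) = 0.345.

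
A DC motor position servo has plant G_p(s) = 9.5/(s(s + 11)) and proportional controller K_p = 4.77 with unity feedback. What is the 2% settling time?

Closed-loop characteristic equation: s² + 11s + 45.31 = 0, so ω_n = 6.732 rad/s and ζ = 11/(2·6.732) = 0.817.
2% settling time T_s ≈ 4/(ζω_n) = 4/5.5 = 0.727 s.

T_s ≈ 0.727 s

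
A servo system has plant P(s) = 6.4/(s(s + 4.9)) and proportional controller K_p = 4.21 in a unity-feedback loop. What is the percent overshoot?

18.6%

Closed-loop characteristic equation: s² + 4.9s + 26.94 = 0, so ω_n = 5.191 rad/s and ζ = 4.9/(2·5.191) = 0.472.
%OS = 100·exp(−πζ/√(1−ζ²)) = 100·exp(−π·0.472/√0.7772) = 18.6%.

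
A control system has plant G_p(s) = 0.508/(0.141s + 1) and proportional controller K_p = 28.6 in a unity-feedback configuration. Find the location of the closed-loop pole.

s = -110.1

Closed loop: T(s) = K_p·G_p/(1+K_p·G_p) = 14.53/(0.141s + 1 + 14.53), with pole at s = −(1 + 14.53)/0.141 = −110.1.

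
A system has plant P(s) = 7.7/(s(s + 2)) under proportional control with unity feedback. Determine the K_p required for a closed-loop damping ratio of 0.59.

K_p = 0.373

Closed-loop characteristic equation: s² + 2s + K_p·7.7 = 0.
So ω_n = √(7.7K_p) and 2ζω_n = 2, giving ζ = 2/(2√(7.7K_p)).
Setting ζ = 0.59: √(7.7K_p) = 2/(2·0.59) = 1.695, so K_p = 2.873/7.7 = 0.373.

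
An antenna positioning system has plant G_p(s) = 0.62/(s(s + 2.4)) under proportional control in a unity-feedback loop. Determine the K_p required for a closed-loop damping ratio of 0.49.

Closed-loop characteristic equation: s² + 2.4s + K_p·0.62 = 0.
So ω_n = √(0.62K_p) and 2ζω_n = 2.4, giving ζ = 2.4/(2√(0.62K_p)).
Setting ζ = 0.49: √(0.62K_p) = 2.4/(2·0.49) = 2.449, so K_p = 5.998/0.62 = 9.67.

K_p = 9.67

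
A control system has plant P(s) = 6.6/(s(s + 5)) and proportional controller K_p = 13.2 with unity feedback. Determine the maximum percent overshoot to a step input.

The closed-loop denominator s² + 5s + 87.12 gives ω_n = √87.12 = 9.334 and ζ = 5/(2ω_n) = 0.2678.
%OS = 100·exp(−πζ/√(1−ζ²)) = 100·exp(−π·0.2678/√0.9283) = 41.8%.

41.8%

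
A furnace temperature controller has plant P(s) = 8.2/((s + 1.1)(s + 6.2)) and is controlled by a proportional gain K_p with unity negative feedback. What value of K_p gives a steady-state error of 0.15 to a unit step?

K_p = 4.71

For a type-0 loop with proportional control, e_ss = 1/(1 + K_p·P(0)).
P(0) = 1.202. Require 1/(1 + K_p·1.202) = 0.15, so 1 + 1.202·K_p = 6.667.
K_p = (6.667 − 1)/1.202 = 4.71.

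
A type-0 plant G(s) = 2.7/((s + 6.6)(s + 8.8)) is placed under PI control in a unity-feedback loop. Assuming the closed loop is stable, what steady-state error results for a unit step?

0

The PI controller's integrator makes the forward path type 1, so e_ss to a step is zero.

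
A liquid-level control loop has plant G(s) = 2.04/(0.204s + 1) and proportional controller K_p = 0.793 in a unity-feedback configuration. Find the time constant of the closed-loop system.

Closed loop: T(s) = K_p·G/(1+K_p·G) = 1.618/(0.204s + 1 + 1.618), with pole at s = −(1 + 1.618)/0.204 = −12.83.
Closed-loop time constant τ = 1/12.83 = 0.0779 s.

τ = 0.0779 s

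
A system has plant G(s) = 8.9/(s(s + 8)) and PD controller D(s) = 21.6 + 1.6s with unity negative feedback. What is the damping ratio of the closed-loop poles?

ζ = 0.802

Forward path: (21.6 + 1.6s)·8.9/(s(s+8)). The closed-loop characteristic equation is s² + (8 + 8.9·1.6)s + 8.9·21.6 = 0.
That is s² + 22.24s + 192.2 = 0, so ω_n = 13.87 rad/s and ζ = 22.24/(2·13.87) = 0.802.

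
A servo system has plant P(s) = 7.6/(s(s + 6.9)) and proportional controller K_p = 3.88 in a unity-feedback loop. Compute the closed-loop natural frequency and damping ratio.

With unity feedback the closed-loop characteristic equation is s² + 6.9s + 3.88·7.6 = s² + 6.9s + 29.49 = 0.
So ω_n² = 29.49 ⇒ ω_n = 5.43 rad/s, and ζ = 6.9/(2ω_n) = 0.635.

ω_n = 5.43 rad/s, ζ = 0.635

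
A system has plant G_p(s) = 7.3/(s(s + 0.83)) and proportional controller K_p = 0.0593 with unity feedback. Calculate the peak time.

From 1 + K_pG_p(s) = 0: s² + 0.83s + 0.4329 = 0 ⇒ ω_n = 0.6579, ζ = 0.6308.
Damped frequency ω_d = ω_n√(1−ζ²) = 0.5106 rad/s, so peak time T_p = π/ω_d = 6.15 s.

T_p = 6.15 s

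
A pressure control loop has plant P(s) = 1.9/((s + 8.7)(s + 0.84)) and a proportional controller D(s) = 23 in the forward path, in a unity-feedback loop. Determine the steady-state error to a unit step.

0.143

The loop is type 0. Static position error constant K_pos = D(0)·P(0) = 23·0.26 = 5.98.
Steady-state error to a unit step: e_ss = 1/(1+K_pos) = 1/6.98 = 0.143.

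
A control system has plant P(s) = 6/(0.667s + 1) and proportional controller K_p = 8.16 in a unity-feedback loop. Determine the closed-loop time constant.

Closed loop: T(s) = K_p·P/(1+K_p·P) = 48.96/(0.667s + 1 + 48.96), with pole at s = −(1 + 48.96)/0.667 = −74.9.
Closed-loop time constant τ = 1/74.9 = 0.0134 s.

τ = 0.0134 s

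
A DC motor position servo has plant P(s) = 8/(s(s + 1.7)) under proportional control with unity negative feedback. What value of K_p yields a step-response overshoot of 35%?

From %OS = 100·exp(−πζ/√(1−ζ²)) = 35%, ζ = −ln(0.35)/√(π²+ln²(0.35)) = 0.3169.
Characteristic equation s² + 1.7s + 8K_p = 0 gives ζ = 1.7/(2√(8K_p)).
Setting ζ = 0.3169: √(8K_p) = 1.7/(2·0.3169) = 2.682, so K_p = 7.193/8 = 0.899.

K_p = 0.899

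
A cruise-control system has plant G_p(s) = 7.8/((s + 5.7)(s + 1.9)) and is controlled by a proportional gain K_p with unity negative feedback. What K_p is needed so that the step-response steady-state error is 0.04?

Steady-state error for a unit step on this type-0 loop is 1/(1 + K_p·G_p(0)).
G_p(0) = 0.7202. Require 1/(1 + K_p·0.7202) = 0.04, so 1 + 0.7202·K_p = 25.
K_p = (25 − 1)/0.7202 = 33.3.

K_p = 33.3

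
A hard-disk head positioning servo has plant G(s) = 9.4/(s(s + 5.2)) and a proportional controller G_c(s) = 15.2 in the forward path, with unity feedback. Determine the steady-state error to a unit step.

The open loop G_c(s)G(s) has a pole at the origin (type 1), so the static position error constant is infinite and e_ss = 1/(1+∞) = 0.

0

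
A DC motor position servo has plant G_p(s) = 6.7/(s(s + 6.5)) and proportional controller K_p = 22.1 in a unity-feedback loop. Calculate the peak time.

Closed-loop characteristic equation: s² + 6.5s + 148.1 = 0, so ω_n = 12.17 rad/s and ζ = 6.5/(2·12.17) = 0.2671.
Damped frequency ω_d = ω_n√(1−ζ²) = 11.73 rad/s, so peak time T_p = π/ω_d = 0.268 s.

T_p = 0.268 s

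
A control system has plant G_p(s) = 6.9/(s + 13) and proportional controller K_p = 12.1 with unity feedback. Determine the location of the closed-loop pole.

Closed-loop transfer function: T(s) = K_p·G_p(s)/(1 + K_p·G_p(s)) = 83.49/(s + 13 + 83.49) = 83.49/(s + 96.49).
The closed-loop pole is at s = −96.49.

s = -96.49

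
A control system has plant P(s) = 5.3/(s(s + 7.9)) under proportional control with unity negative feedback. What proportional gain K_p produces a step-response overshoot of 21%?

K_p = 14.9

From %OS = 100·exp(−πζ/√(1−ζ²)) = 21%, ζ = −ln(0.21)/√(π²+ln²(0.21)) = 0.4449.
Characteristic equation s² + 7.9s + 5.3K_p = 0 gives ζ = 7.9/(2√(5.3K_p)).
Setting ζ = 0.4449: √(5.3K_p) = 7.9/(2·0.4449) = 8.878, so K_p = 78.83/5.3 = 14.9.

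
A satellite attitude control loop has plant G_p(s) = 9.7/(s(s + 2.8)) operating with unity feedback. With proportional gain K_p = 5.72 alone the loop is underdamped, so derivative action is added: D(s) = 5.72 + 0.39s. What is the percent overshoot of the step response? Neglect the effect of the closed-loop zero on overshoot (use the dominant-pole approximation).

21.3%

Forward path: (5.72 + 0.39s)·9.7/(s(s+2.8)). The closed-loop characteristic equation is s² + (2.8 + 9.7·0.39)s + 9.7·5.72 = 0.
That is s² + 6.583s + 55.48 = 0, so ω_n = 7.449 rad/s and ζ = 6.583/(2·7.449) = 0.4419.
%OS = 100·exp(−πζ/√(1−ζ²)) = 21.3%.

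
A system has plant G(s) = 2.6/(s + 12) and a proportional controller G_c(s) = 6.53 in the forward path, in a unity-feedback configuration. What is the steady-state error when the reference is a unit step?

The loop is type 0. Static position error constant K_pos = G_c(0)·G(0) = 6.53·0.2167 = 1.415.
Steady-state error to a unit step: e_ss = 1/(1+K_pos) = 1/2.415 = 0.414.

0.414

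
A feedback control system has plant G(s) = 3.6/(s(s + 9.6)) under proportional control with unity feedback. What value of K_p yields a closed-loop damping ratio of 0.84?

K_p = 9.07

Closed-loop characteristic equation: s² + 9.6s + K_p·3.6 = 0.
So ω_n = √(3.6K_p) and 2ζω_n = 9.6, giving ζ = 9.6/(2√(3.6K_p)).
Setting ζ = 0.84: √(3.6K_p) = 9.6/(2·0.84) = 5.714, so K_p = 32.65/3.6 = 9.07.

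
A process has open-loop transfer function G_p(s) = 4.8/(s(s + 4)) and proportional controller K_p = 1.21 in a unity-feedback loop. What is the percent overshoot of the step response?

0.935%

From 1 + K_pG_p(s) = 0: s² + 4s + 5.808 = 0 ⇒ ω_n = 2.41, ζ = 0.8299.
%OS = 100·exp(−πζ/√(1−ζ²)) = 100·exp(−π·0.8299/√0.3113) = 0.935%.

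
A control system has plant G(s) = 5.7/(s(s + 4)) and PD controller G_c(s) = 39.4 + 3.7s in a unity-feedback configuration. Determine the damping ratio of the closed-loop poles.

Forward path: (39.4 + 3.7s)·5.7/(s(s+4)). The closed-loop characteristic equation is s² + (4 + 5.7·3.7)s + 5.7·39.4 = 0.
That is s² + 25.09s + 224.6 = 0, so ω_n = 14.99 rad/s and ζ = 25.09/(2·14.99) = 0.8371.

ζ = 0.837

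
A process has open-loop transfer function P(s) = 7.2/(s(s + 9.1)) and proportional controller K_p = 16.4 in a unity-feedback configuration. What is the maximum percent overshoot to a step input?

The closed-loop denominator s² + 9.1s + 118.1 gives ω_n = √118.1 = 10.87 and ζ = 9.1/(2ω_n) = 0.4187.
%OS = 100·exp(−πζ/√(1−ζ²)) = 100·exp(−π·0.4187/√0.8247) = 23.5%.

23.5%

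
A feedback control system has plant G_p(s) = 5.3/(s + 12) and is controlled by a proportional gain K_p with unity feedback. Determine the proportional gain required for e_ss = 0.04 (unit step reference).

K_p = 54.3

The loop is type 0, so e_ss(step) = 1/(1 + K_pos) with K_pos = K_p·G_p(0).
G_p(0) = 0.4417. Require 1/(1 + K_p·0.4417) = 0.04, so 1 + 0.4417·K_p = 25.
K_p = (25 − 1)/0.4417 = 54.3.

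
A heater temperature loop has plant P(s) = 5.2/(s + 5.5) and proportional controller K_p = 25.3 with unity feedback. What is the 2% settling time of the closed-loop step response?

T_s ≈ 0.0292 s

Closed-loop transfer function: T(s) = K_p·P(s)/(1 + K_p·P(s)) = 131.6/(s + 5.5 + 131.6) = 131.6/(s + 137.1).
Time constant τ = 1/137.1 = 0.007296 s, so the 2% settling time is about 4τ = 0.0292 s.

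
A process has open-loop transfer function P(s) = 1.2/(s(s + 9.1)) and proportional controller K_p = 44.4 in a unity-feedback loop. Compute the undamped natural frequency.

With unity feedback the closed-loop characteristic equation is s² + 9.1s + 44.4·1.2 = s² + 9.1s + 53.28 = 0.
Matching s² + 2ζω_n s + ω_n²: ω_n = √53.28 = 7.299 rad/s and 2ζω_n = 9.1, so ζ = 9.1/(2·7.299) = 0.623.

ω_n = 7.3 rad/s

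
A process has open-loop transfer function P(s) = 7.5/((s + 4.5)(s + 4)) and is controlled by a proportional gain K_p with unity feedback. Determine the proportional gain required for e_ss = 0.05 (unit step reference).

K_p = 45.6

For a type-0 loop with proportional control, e_ss = 1/(1 + K_p·P(0)).
P(0) = 0.4167. Require 1/(1 + K_p·0.4167) = 0.05, so 1 + 0.4167·K_p = 20.
K_p = (20 − 1)/0.4167 = 45.6.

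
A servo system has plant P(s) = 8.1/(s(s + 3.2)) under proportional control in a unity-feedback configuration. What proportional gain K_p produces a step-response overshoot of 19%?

K_p = 1.45

From %OS = 100·exp(−πζ/√(1−ζ²)) = 19%, ζ = −ln(0.19)/√(π²+ln²(0.19)) = 0.4673.
Characteristic equation s² + 3.2s + 8.1K_p = 0 gives ζ = 3.2/(2√(8.1K_p)).
Setting ζ = 0.4673: √(8.1K_p) = 3.2/(2·0.4673) = 3.424, so K_p = 11.72/8.1 = 1.45.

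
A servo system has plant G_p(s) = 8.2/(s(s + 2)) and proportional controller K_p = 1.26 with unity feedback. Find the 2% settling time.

T_s ≈ 4 s

The closed-loop denominator s² + 2s + 10.33 gives ω_n = √10.33 = 3.214 and ζ = 2/(2ω_n) = 0.3111.
2% settling time T_s ≈ 4/(ζω_n) = 4/1 = 4 s.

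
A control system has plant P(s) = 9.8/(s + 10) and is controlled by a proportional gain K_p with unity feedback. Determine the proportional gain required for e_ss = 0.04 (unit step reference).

Steady-state error for a unit step on this type-0 loop is 1/(1 + K_p·P(0)).
P(0) = 0.98. Require 1/(1 + K_p·0.98) = 0.04, so 1 + 0.98·K_p = 25.
K_p = (25 − 1)/0.98 = 24.5.

K_p = 24.5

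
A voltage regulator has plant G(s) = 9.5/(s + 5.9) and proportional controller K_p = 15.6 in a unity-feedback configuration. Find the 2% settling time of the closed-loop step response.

Closed-loop transfer function: T(s) = K_p·G(s)/(1 + K_p·G(s)) = 148.2/(s + 5.9 + 148.2) = 148.2/(s + 154.1).
Time constant τ = 1/154.1 = 0.006489 s, so the 2% settling time is about 4τ = 0.026 s.

T_s ≈ 0.026 s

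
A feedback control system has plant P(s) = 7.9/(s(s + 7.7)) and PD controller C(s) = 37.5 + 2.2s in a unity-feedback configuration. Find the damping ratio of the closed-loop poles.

ζ = 0.729

Forward path: (37.5 + 2.2s)·7.9/(s(s+7.7)). The closed-loop characteristic equation is s² + (7.7 + 7.9·2.2)s + 7.9·37.5 = 0.
That is s² + 25.08s + 296.2 = 0, so ω_n = 17.21 rad/s and ζ = 25.08/(2·17.21) = 0.7286.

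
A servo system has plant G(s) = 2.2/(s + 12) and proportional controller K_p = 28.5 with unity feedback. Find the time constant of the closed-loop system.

τ = 0.0134 s

Closed-loop transfer function: T(s) = K_p·G(s)/(1 + K_p·G(s)) = 62.7/(s + 12 + 62.7) = 62.7/(s + 74.7).
Time constant τ = 1/74.7 = 0.0134 s.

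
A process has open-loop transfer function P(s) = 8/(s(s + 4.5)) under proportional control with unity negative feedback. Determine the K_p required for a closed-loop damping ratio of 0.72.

K_p = 1.22

Closed-loop characteristic equation: s² + 4.5s + K_p·8 = 0.
So ω_n = √(8K_p) and 2ζω_n = 4.5, giving ζ = 4.5/(2√(8K_p)).
Setting ζ = 0.72: √(8K_p) = 4.5/(2·0.72) = 3.125, so K_p = 9.766/8 = 1.22.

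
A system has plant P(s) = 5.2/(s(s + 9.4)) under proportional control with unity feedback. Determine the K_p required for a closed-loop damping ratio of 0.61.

K_p = 11.4

Closed-loop characteristic equation: s² + 9.4s + K_p·5.2 = 0.
So ω_n = √(5.2K_p) and 2ζω_n = 9.4, giving ζ = 9.4/(2√(5.2K_p)).
Setting ζ = 0.61: √(5.2K_p) = 9.4/(2·0.61) = 7.705, so K_p = 59.37/5.2 = 11.4.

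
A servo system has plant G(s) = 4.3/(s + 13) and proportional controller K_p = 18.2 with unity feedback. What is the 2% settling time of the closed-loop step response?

Closed-loop transfer function: T(s) = K_p·G(s)/(1 + K_p·G(s)) = 78.26/(s + 13 + 78.26) = 78.26/(s + 91.26).
Time constant τ = 1/91.26 = 0.01096 s, so the 2% settling time is about 4τ = 0.0438 s.

T_s ≈ 0.0438 s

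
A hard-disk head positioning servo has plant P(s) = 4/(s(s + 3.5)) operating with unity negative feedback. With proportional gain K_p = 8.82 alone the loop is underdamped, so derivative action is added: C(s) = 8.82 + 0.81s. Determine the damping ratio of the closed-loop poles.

Forward path: (8.82 + 0.81s)·4/(s(s+3.5)). The closed-loop characteristic equation is s² + (3.5 + 4·0.81)s + 4·8.82 = 0.
That is s² + 6.74s + 35.28 = 0, so ω_n = 5.94 rad/s and ζ = 6.74/(2·5.94) = 0.5674.

ζ = 0.567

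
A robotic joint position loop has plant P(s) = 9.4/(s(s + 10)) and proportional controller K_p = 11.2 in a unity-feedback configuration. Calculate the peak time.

From 1 + K_pP(s) = 0: s² + 10s + 105.3 = 0 ⇒ ω_n = 10.26, ζ = 0.4873.
Damped frequency ω_d = ω_n√(1−ζ²) = 8.96 rad/s, so peak time T_p = π/ω_d = 0.351 s.

T_p = 0.351 s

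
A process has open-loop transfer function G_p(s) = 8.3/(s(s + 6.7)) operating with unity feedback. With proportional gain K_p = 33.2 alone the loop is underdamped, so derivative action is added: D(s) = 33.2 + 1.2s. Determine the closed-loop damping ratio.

ζ = 0.502

Forward path: (33.2 + 1.2s)·8.3/(s(s+6.7)). The closed-loop characteristic equation is s² + (6.7 + 8.3·1.2)s + 8.3·33.2 = 0.
That is s² + 16.66s + 275.6 = 0, so ω_n = 16.6 rad/s and ζ = 16.66/(2·16.6) = 0.5018.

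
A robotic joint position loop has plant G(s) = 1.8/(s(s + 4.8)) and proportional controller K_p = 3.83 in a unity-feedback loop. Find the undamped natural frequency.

With unity feedback the closed-loop characteristic equation is s² + 4.8s + 3.83·1.8 = s² + 4.8s + 6.894 = 0.
So ω_n² = 6.894 ⇒ ω_n = 2.626 rad/s, and ζ = 4.8/(2ω_n) = 0.914.

ω_n = 2.63 rad/s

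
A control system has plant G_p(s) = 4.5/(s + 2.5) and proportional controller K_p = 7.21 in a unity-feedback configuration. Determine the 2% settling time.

T_s ≈ 0.114 s

Closed-loop transfer function: T(s) = K_p·G_p(s)/(1 + K_p·G_p(s)) = 32.45/(s + 2.5 + 32.45) = 32.45/(s + 34.95).
Time constant τ = 1/34.95 = 0.02862 s, so the 2% settling time is about 4τ = 0.114 s.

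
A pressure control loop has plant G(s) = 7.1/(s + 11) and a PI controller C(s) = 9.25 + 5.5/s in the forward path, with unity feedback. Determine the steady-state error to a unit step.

The open loop C(s)G(s) has a pole at the origin (type 1), so the static position error constant is infinite and e_ss = 1/(1+∞) = 0.

0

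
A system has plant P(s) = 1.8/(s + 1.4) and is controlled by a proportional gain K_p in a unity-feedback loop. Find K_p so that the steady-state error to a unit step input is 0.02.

For a type-0 loop with proportional control, e_ss = 1/(1 + K_p·P(0)).
P(0) = 1.286. Require 1/(1 + K_p·1.286) = 0.02, so 1 + 1.286·K_p = 50.
K_p = (50 − 1)/1.286 = 38.1.

K_p = 38.1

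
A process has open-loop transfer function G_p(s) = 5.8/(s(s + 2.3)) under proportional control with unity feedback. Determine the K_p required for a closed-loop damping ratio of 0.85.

Closed-loop characteristic equation: s² + 2.3s + K_p·5.8 = 0.
So ω_n = √(5.8K_p) and 2ζω_n = 2.3, giving ζ = 2.3/(2√(5.8K_p)).
Setting ζ = 0.85: √(5.8K_p) = 2.3/(2·0.85) = 1.353, so K_p = 1.83/5.8 = 0.316.

K_p = 0.316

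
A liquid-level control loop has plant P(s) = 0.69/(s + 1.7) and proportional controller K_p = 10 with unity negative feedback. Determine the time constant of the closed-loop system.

Closed-loop transfer function: T(s) = K_p·P(s)/(1 + K_p·P(s)) = 6.9/(s + 1.7 + 6.9) = 6.9/(s + 8.6).
Time constant τ = 1/8.6 = 0.116 s.

τ = 0.116 s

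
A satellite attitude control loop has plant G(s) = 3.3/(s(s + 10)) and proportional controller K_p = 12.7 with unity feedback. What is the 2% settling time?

Closed-loop characteristic equation: s² + 10s + 41.91 = 0, so ω_n = 6.474 rad/s and ζ = 10/(2·6.474) = 0.7723.
2% settling time T_s ≈ 4/(ζω_n) = 4/5 = 0.8 s.

T_s ≈ 0.8 s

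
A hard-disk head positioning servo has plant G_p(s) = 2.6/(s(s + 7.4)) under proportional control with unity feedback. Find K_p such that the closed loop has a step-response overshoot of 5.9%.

K_p = 11.8

From %OS = 100·exp(−πζ/√(1−ζ²)) = 5.9%, ζ = −ln(0.059)/√(π²+ln²(0.059)) = 0.6693.
Characteristic equation s² + 7.4s + 2.6K_p = 0 gives ζ = 7.4/(2√(2.6K_p)).
Setting ζ = 0.6693: √(2.6K_p) = 7.4/(2·0.6693) = 5.528, so K_p = 30.56/2.6 = 11.8.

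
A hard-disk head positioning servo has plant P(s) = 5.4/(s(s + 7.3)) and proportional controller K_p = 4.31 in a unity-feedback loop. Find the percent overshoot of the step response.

From 1 + K_pP(s) = 0: s² + 7.3s + 23.27 = 0 ⇒ ω_n = 4.824, ζ = 0.7566.
%OS = 100·exp(−πζ/√(1−ζ²)) = 100·exp(−π·0.7566/√0.4276) = 2.64%.

2.64%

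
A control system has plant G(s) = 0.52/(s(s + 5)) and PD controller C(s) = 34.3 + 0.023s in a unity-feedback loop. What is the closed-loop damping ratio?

ζ = 0.593

Forward path: (34.3 + 0.023s)·0.52/(s(s+5)). The closed-loop characteristic equation is s² + (5 + 0.52·0.023)s + 0.52·34.3 = 0.
That is s² + 5.012s + 17.84 = 0, so ω_n = 4.223 rad/s and ζ = 5.012/(2·4.223) = 0.5934.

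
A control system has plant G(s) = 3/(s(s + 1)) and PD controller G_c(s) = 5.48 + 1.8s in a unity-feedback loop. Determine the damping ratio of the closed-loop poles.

Forward path: (5.48 + 1.8s)·3/(s(s+1)). The closed-loop characteristic equation is s² + (1 + 3·1.8)s + 3·5.48 = 0.
That is s² + 6.4s + 16.44 = 0, so ω_n = 4.055 rad/s and ζ = 6.4/(2·4.055) = 0.7892.

ζ = 0.789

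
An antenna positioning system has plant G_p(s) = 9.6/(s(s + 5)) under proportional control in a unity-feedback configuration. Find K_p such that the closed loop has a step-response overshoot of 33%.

From %OS = 100·exp(−πζ/√(1−ζ²)) = 33%, ζ = −ln(0.33)/√(π²+ln²(0.33)) = 0.3328.
Characteristic equation s² + 5s + 9.6K_p = 0 gives ζ = 5/(2√(9.6K_p)).
Setting ζ = 0.3328: √(9.6K_p) = 5/(2·0.3328) = 7.512, so K_p = 56.44/9.6 = 5.88.

K_p = 5.88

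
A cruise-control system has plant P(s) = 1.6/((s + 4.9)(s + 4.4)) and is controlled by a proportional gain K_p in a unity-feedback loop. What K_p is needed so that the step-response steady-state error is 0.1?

K_p = 121

For a type-0 loop with proportional control, e_ss = 1/(1 + K_p·P(0)).
P(0) = 0.07421. Require 1/(1 + K_p·0.07421) = 0.1, so 1 + 0.07421·K_p = 10.
K_p = (10 − 1)/0.07421 = 121.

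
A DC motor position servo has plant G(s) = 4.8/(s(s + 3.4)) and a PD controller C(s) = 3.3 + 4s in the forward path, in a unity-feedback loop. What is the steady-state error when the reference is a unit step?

The open loop C(s)G(s) has a pole at the origin (type 1), so the static position error constant is infinite and e_ss = 1/(1+∞) = 0.

0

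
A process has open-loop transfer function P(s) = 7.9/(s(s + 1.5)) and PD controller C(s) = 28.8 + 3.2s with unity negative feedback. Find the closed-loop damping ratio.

Forward path: (28.8 + 3.2s)·7.9/(s(s+1.5)). The closed-loop characteristic equation is s² + (1.5 + 7.9·3.2)s + 7.9·28.8 = 0.
That is s² + 26.78s + 227.5 = 0, so ω_n = 15.08 rad/s and ζ = 26.78/(2·15.08) = 0.8877.

ζ = 0.888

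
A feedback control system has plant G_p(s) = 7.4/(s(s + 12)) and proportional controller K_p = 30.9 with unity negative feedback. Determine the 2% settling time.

The closed-loop denominator s² + 12s + 228.7 gives ω_n = √228.7 = 15.12 and ζ = 12/(2ω_n) = 0.3968.
2% settling time T_s ≈ 4/(ζω_n) = 4/6 = 0.667 s.

T_s ≈ 0.667 s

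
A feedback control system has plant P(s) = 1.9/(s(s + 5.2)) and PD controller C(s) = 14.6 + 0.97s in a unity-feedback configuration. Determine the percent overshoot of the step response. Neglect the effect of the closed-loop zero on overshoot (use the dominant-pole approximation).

Forward path: (14.6 + 0.97s)·1.9/(s(s+5.2)). The closed-loop characteristic equation is s² + (5.2 + 1.9·0.97)s + 1.9·14.6 = 0.
That is s² + 7.043s + 27.74 = 0, so ω_n = 5.267 rad/s and ζ = 7.043/(2·5.267) = 0.6686.
%OS = 100·exp(−πζ/√(1−ζ²)) = 5.93%.

5.93%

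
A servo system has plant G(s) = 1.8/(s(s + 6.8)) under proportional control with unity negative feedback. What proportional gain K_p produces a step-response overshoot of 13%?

From %OS = 100·exp(−πζ/√(1−ζ²)) = 13%, ζ = −ln(0.13)/√(π²+ln²(0.13)) = 0.5446.
Characteristic equation s² + 6.8s + 1.8K_p = 0 gives ζ = 6.8/(2√(1.8K_p)).
Setting ζ = 0.5446: √(1.8K_p) = 6.8/(2·0.5446) = 6.243, so K_p = 38.97/1.8 = 21.6.

K_p = 21.6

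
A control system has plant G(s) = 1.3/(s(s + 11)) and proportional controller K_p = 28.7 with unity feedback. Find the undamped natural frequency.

ω_n = 6.11 rad/s

1 + K_p·G(s) = 0 gives s² + 11s + 37.31 = 0.
So ω_n² = 37.31 ⇒ ω_n = 6.108 rad/s, and ζ = 11/(2ω_n) = 0.9.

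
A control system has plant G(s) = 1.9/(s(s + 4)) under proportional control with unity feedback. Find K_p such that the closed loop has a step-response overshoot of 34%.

K_p = 20

From %OS = 100·exp(−πζ/√(1−ζ²)) = 34%, ζ = −ln(0.34)/√(π²+ln²(0.34)) = 0.3248.
Characteristic equation s² + 4s + 1.9K_p = 0 gives ζ = 4/(2√(1.9K_p)).
Setting ζ = 0.3248: √(1.9K_p) = 4/(2·0.3248) = 6.158, so K_p = 37.92/1.9 = 20.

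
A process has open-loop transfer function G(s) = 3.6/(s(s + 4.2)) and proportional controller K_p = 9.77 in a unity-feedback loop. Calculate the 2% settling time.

T_s ≈ 1.9 s

The closed-loop denominator s² + 4.2s + 35.17 gives ω_n = √35.17 = 5.931 and ζ = 4.2/(2ω_n) = 0.3541.
2% settling time T_s ≈ 4/(ζω_n) = 4/2.1 = 1.9 s.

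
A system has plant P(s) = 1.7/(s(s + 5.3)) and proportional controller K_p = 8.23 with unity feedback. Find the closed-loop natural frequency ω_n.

ω_n = 3.74 rad/s

The closed-loop denominator is s(s+5.3) + 8.23·1.7 = s² + 5.3s + 13.99.
Matching s² + 2ζω_n s + ω_n²: ω_n = √13.99 = 3.74 rad/s and 2ζω_n = 5.3, so ζ = 5.3/(2·3.74) = 0.708.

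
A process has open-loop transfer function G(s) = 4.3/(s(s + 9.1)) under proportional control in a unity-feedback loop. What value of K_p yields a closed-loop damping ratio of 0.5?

Closed-loop characteristic equation: s² + 9.1s + K_p·4.3 = 0.
So ω_n = √(4.3K_p) and 2ζω_n = 9.1, giving ζ = 9.1/(2√(4.3K_p)).
Setting ζ = 0.5: √(4.3K_p) = 9.1/(2·0.5) = 9.1, so K_p = 82.81/4.3 = 19.3.

K_p = 19.3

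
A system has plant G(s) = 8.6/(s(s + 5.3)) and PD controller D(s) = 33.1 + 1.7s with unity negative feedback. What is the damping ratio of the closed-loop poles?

ζ = 0.59

Forward path: (33.1 + 1.7s)·8.6/(s(s+5.3)). The closed-loop characteristic equation is s² + (5.3 + 8.6·1.7)s + 8.6·33.1 = 0.
That is s² + 19.92s + 284.7 = 0, so ω_n = 16.87 rad/s and ζ = 19.92/(2·16.87) = 0.5903.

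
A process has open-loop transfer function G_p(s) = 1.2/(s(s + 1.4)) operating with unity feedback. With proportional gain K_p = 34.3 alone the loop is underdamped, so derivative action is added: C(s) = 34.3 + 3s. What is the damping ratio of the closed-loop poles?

Forward path: (34.3 + 3s)·1.2/(s(s+1.4)). The closed-loop characteristic equation is s² + (1.4 + 1.2·3)s + 1.2·34.3 = 0.
That is s² + 5s + 41.16 = 0, so ω_n = 6.416 rad/s and ζ = 5/(2·6.416) = 0.3897.

ζ = 0.39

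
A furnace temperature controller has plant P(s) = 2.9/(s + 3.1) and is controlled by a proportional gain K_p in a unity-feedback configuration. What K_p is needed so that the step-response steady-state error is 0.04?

K_p = 25.7

The loop is type 0, so e_ss(step) = 1/(1 + K_pos) with K_pos = K_p·P(0).
P(0) = 0.9355. Require 1/(1 + K_p·0.9355) = 0.04, so 1 + 0.9355·K_p = 25.
K_p = (25 − 1)/0.9355 = 25.7.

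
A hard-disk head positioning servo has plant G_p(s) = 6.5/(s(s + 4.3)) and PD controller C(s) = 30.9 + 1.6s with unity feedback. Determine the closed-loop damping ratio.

ζ = 0.519

Forward path: (30.9 + 1.6s)·6.5/(s(s+4.3)). The closed-loop characteristic equation is s² + (4.3 + 6.5·1.6)s + 6.5·30.9 = 0.
That is s² + 14.7s + 200.8 = 0, so ω_n = 14.17 rad/s and ζ = 14.7/(2·14.17) = 0.5186.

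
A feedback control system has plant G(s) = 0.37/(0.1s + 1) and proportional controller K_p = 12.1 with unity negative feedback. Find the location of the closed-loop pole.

s = -54.77

Closed loop: T(s) = K_p·G/(1+K_p·G) = 4.477/(0.1s + 1 + 4.477), with pole at s = −(1 + 4.477)/0.1 = −54.77.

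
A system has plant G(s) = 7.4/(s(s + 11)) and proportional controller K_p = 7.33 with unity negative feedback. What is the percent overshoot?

2.94%

Closed-loop characteristic equation: s² + 11s + 54.24 = 0, so ω_n = 7.365 rad/s and ζ = 11/(2·7.365) = 0.7468.
%OS = 100·exp(−πζ/√(1−ζ²)) = 100·exp(−π·0.7468/√0.4423) = 2.94%.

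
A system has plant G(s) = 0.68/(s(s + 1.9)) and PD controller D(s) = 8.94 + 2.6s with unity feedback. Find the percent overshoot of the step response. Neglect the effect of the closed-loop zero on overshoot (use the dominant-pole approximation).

Forward path: (8.94 + 2.6s)·0.68/(s(s+1.9)). The closed-loop characteristic equation is s² + (1.9 + 0.68·2.6)s + 0.68·8.94 = 0.
That is s² + 3.668s + 6.079 = 0, so ω_n = 2.466 rad/s and ζ = 3.668/(2·2.466) = 0.7438.
%OS = 100·exp(−πζ/√(1−ζ²)) = 3.03%.

3.03%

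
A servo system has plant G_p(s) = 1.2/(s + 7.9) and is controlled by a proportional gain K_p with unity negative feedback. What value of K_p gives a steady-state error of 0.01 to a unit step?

K_p = 652

Steady-state error for a unit step on this type-0 loop is 1/(1 + K_p·G_p(0)).
G_p(0) = 0.1519. Require 1/(1 + K_p·0.1519) = 0.01, so 1 + 0.1519·K_p = 100.
K_p = (100 − 1)/0.1519 = 652.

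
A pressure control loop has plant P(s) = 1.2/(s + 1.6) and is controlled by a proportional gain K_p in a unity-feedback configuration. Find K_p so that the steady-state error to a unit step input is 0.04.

Steady-state error for a unit step on this type-0 loop is 1/(1 + K_p·P(0)).
P(0) = 0.75. Require 1/(1 + K_p·0.75) = 0.04, so 1 + 0.75·K_p = 25.
K_p = (25 − 1)/0.75 = 32.

K_p = 32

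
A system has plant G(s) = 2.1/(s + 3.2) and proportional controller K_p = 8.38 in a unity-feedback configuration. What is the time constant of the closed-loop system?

Closed-loop transfer function: T(s) = K_p·G(s)/(1 + K_p·G(s)) = 17.6/(s + 3.2 + 17.6) = 17.6/(s + 20.8).
Time constant τ = 1/20.8 = 0.0481 s.

τ = 0.0481 s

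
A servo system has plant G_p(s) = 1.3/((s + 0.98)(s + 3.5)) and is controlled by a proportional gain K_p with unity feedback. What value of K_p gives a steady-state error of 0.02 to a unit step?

The loop is type 0, so e_ss(step) = 1/(1 + K_pos) with K_pos = K_p·G_p(0).
G_p(0) = 0.379. Require 1/(1 + K_p·0.379) = 0.02, so 1 + 0.379·K_p = 50.
K_p = (50 − 1)/0.379 = 129.

K_p = 129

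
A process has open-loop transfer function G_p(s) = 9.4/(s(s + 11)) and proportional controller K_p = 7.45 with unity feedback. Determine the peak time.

T_p = 0.498 s

The closed-loop denominator s² + 11s + 70.03 gives ω_n = √70.03 = 8.368 and ζ = 11/(2ω_n) = 0.6572.
Damped frequency ω_d = ω_n√(1−ζ²) = 6.307 rad/s, so peak time T_p = π/ω_d = 0.498 s.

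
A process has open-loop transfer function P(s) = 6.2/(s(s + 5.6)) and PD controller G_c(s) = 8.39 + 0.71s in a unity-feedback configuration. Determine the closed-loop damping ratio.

ζ = 0.693

Forward path: (8.39 + 0.71s)·6.2/(s(s+5.6)). The closed-loop characteristic equation is s² + (5.6 + 6.2·0.71)s + 6.2·8.39 = 0.
That is s² + 10s + 52.02 = 0, so ω_n = 7.212 rad/s and ζ = 10/(2·7.212) = 0.6934.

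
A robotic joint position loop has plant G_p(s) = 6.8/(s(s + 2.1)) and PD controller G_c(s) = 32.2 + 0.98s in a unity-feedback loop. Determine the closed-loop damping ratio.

Forward path: (32.2 + 0.98s)·6.8/(s(s+2.1)). The closed-loop characteristic equation is s² + (2.1 + 6.8·0.98)s + 6.8·32.2 = 0.
That is s² + 8.764s + 219 = 0, so ω_n = 14.8 rad/s and ζ = 8.764/(2·14.8) = 0.2961.

ζ = 0.296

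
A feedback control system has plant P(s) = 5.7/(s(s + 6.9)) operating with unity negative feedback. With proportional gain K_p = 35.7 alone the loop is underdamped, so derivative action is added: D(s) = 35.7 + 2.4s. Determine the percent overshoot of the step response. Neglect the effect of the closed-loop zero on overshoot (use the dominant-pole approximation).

Forward path: (35.7 + 2.4s)·5.7/(s(s+6.9)). The closed-loop characteristic equation is s² + (6.9 + 5.7·2.4)s + 5.7·35.7 = 0.
That is s² + 20.58s + 203.5 = 0, so ω_n = 14.26 rad/s and ζ = 20.58/(2·14.26) = 0.7213.
%OS = 100·exp(−πζ/√(1−ζ²)) = 3.79%.

3.79%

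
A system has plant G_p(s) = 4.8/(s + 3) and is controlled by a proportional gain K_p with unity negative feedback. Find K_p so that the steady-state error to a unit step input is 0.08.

K_p = 7.19

For a type-0 loop with proportional control, e_ss = 1/(1 + K_p·G_p(0)).
G_p(0) = 1.6. Require 1/(1 + K_p·1.6) = 0.08, so 1 + 1.6·K_p = 12.5.
K_p = (12.5 − 1)/1.6 = 7.19.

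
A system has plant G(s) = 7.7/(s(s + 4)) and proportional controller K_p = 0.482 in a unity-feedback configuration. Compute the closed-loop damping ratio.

With unity feedback the closed-loop characteristic equation is s² + 4s + 0.482·7.7 = s² + 4s + 3.711 = 0.
Matching s² + 2ζω_n s + ω_n²: ω_n = √3.711 = 1.926 rad/s and 2ζω_n = 4, so ζ = 4/(2·1.926) = 1.04.

ζ = 1.04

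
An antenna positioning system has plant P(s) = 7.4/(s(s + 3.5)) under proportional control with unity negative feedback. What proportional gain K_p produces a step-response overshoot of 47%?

From %OS = 100·exp(−πζ/√(1−ζ²)) = 47%, ζ = −ln(0.47)/√(π²+ln²(0.47)) = 0.2337.
Characteristic equation s² + 3.5s + 7.4K_p = 0 gives ζ = 3.5/(2√(7.4K_p)).
Setting ζ = 0.2337: √(7.4K_p) = 3.5/(2·0.2337) = 7.489, so K_p = 56.08/7.4 = 7.58.

K_p = 7.58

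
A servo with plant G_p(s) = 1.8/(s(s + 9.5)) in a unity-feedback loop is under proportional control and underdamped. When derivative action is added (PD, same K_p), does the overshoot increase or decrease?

decrease

With PD the characteristic equation becomes s² + (a + K·K_d)s + K·K_p = 0; the damping term grows, ζ rises, overshoot falls.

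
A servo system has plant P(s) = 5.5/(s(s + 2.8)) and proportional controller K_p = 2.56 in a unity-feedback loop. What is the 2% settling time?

The closed-loop denominator s² + 2.8s + 14.08 gives ω_n = √14.08 = 3.752 and ζ = 2.8/(2ω_n) = 0.3731.
2% settling time T_s ≈ 4/(ζω_n) = 4/1.4 = 2.86 s.

T_s ≈ 2.86 s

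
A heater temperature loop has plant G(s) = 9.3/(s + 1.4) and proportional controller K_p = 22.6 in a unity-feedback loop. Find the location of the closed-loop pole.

Closed-loop transfer function: T(s) = K_p·G(s)/(1 + K_p·G(s)) = 210.2/(s + 1.4 + 210.2) = 210.2/(s + 211.6).
The closed-loop pole is at s = −211.6.

s = -211.6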